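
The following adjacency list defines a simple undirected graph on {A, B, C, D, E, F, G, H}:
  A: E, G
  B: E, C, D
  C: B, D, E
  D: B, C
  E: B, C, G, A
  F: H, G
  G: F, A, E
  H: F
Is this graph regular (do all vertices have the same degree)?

Degrees: A:2, B:3, C:3, D:2, E:4, F:2, G:3, H:1
Degrees are not all equal (e.g. deg(H)=1 but deg(E)=4); not regular.

No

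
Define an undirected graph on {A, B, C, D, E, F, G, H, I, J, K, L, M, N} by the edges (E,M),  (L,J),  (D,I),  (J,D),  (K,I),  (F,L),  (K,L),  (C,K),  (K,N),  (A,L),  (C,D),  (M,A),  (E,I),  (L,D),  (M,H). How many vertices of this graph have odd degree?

6

Degrees: A:2, B:0, C:2, D:4, E:2, F:1, G:0, H:1, I:3, J:2, K:4, L:5, M:3, N:1
Odd-degree vertices: F, H, I, L, M, N.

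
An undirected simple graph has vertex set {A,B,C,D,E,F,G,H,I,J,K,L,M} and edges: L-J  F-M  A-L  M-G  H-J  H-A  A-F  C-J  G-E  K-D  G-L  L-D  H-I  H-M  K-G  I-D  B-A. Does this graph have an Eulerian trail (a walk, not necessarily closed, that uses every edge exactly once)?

Degrees: A:4, B:1, C:1, D:3, E:1, F:2, G:4, H:4, I:2, J:3, K:2, L:4, M:3
Odd-degree vertices: B, C, D, E, J, M (6 total).
An Eulerian trail requires 0 or 2 odd-degree vertices; here there are 6.

No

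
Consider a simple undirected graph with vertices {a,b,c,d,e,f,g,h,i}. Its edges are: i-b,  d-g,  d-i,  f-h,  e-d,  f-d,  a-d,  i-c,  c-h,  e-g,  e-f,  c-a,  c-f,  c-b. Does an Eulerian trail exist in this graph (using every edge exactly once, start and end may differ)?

No

Degrees: a:2, b:2, c:5, d:5, e:3, f:4, g:2, h:2, i:3
Odd-degree vertices: c, d, e, i (4 total).
An Eulerian trail requires 0 or 2 odd-degree vertices; here there are 4.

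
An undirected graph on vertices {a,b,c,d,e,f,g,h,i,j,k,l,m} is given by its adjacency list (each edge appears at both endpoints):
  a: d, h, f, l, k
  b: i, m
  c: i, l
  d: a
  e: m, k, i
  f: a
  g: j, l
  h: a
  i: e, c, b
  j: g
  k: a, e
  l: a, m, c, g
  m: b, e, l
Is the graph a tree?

|V| = 13, |E| = 15.
Connected but with 15 > 12 edges, so it has a cycle and is not a tree.

No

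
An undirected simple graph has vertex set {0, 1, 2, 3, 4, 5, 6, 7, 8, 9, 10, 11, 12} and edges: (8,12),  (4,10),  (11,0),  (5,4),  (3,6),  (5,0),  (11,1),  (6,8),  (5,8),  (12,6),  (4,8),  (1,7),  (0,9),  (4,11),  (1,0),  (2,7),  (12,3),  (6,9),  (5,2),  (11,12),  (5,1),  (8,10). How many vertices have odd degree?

Degrees: 0:4, 1:4, 2:2, 3:2, 4:4, 5:5, 6:4, 7:2, 8:5, 9:2, 10:2, 11:4, 12:4
Odd-degree vertices: 5, 8.

2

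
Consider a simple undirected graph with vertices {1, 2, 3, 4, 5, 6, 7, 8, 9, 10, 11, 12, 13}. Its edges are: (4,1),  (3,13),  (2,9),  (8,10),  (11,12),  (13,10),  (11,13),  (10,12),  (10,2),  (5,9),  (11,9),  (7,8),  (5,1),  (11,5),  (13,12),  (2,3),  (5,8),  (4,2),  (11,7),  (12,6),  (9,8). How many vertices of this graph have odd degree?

Degrees: 1:2, 2:4, 3:2, 4:2, 5:4, 6:1, 7:2, 8:4, 9:4, 10:4, 11:5, 12:4, 13:4
Odd-degree vertices: 6, 11.

2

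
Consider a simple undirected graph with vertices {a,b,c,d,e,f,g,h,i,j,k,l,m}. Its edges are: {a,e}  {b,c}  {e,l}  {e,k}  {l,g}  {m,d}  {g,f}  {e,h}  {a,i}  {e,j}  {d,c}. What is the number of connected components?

2

Component: {b, c, d, m}
Component: {a, e, f, g, h, i, j, k, l}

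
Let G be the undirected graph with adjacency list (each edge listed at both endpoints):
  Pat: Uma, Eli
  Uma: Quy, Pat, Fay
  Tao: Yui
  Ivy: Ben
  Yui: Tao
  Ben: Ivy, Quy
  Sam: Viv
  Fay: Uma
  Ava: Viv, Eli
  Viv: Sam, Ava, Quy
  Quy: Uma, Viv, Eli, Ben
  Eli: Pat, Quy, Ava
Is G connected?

No

Component: {Tao, Yui}
Component: {Pat, Uma, Ivy, Ben, Sam, Fay, Ava, Viv, Quy, Eli}
No edge joins these 2 groups, so the graph is disconnected.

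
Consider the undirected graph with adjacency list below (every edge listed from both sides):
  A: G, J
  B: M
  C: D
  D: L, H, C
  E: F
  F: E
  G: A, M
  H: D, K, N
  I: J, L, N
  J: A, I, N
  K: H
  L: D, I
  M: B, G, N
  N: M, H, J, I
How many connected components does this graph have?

Component: {E, F}
Component: {A, B, C, D, G, H, I, J, K, L, M, N}

2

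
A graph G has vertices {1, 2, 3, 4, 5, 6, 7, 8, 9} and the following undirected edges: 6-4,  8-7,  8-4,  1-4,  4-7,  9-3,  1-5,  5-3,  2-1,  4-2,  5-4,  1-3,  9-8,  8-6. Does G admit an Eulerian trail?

Yes

Degrees: 1:4, 2:2, 3:3, 4:6, 5:3, 6:2, 7:2, 8:4, 9:2
Odd-degree vertices: 3, 5 (2 total).
With 2 odd-degree vertices and all edges in one connected piece, an Eulerian trail exists (from 3 to 5).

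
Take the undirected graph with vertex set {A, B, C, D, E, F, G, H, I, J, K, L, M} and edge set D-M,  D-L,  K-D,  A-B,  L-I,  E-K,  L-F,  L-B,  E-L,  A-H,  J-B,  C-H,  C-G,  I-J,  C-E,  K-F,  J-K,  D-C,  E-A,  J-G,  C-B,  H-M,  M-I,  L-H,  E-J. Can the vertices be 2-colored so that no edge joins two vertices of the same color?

J-K-E-J is an odd cycle (length 3), and a bipartite graph can contain only even cycles.

No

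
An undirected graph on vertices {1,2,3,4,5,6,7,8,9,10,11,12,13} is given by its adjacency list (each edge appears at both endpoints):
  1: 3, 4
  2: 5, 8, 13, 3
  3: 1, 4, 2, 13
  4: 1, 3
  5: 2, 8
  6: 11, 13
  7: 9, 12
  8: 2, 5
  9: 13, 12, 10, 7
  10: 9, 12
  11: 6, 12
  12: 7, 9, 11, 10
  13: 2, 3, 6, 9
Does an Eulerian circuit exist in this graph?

Degrees: 1:2, 2:4, 3:4, 4:2, 5:2, 6:2, 7:2, 8:2, 9:4, 10:2, 11:2, 12:4, 13:4
Every vertex has even degree and the edges form a single connected piece, so an Eulerian circuit exists.

Yes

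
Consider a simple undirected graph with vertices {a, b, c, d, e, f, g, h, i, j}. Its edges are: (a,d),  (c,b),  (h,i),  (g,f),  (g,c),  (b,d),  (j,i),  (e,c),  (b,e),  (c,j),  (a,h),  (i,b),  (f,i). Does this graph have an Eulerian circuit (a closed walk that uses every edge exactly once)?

Degrees: a:2, b:4, c:4, d:2, e:2, f:2, g:2, h:2, i:4, j:2
Every vertex has even degree and the edges form a single connected piece, so an Eulerian circuit exists.

Yes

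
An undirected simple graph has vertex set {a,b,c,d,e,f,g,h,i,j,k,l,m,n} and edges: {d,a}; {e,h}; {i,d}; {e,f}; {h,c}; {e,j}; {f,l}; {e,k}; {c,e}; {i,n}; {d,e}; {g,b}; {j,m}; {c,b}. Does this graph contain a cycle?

Yes

The graph has 14 vertices, 14 edges, and 1 connected component.
Since 14 > 14 - 1, a cycle must exist; for instance e-c-h-e.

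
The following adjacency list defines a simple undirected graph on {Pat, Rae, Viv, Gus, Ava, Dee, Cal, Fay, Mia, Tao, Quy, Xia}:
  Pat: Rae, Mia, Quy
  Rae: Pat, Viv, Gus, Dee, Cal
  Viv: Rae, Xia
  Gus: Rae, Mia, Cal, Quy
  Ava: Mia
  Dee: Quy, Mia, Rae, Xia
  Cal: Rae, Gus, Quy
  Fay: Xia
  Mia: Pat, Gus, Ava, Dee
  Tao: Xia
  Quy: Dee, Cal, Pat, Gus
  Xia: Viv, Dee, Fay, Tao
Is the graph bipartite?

No

The cycle Gus-Cal-Rae-Gus has length 3, which is odd, so the graph is not bipartite.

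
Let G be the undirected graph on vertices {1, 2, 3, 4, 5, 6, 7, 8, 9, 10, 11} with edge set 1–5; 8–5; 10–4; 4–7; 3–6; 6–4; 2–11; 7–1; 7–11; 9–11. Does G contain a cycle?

No

The graph has 11 vertices, 10 edges, and 1 connected component.
A forest on 11 vertices with 1 component has exactly 10 edges, which matches — so no cycle.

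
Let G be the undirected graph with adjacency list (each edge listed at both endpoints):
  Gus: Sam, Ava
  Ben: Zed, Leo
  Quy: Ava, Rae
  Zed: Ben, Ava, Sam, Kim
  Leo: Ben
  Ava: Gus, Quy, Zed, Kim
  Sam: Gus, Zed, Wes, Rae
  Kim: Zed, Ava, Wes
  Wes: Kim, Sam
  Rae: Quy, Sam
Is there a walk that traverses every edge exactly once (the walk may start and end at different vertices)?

Degrees: Gus:2, Ben:2, Quy:2, Zed:4, Leo:1, Ava:4, Sam:4, Kim:3, Wes:2, Rae:2
Odd-degree vertices: Leo, Kim (2 total).
The non-isolated vertices are connected and exactly 2 have odd degree, so an Eulerian trail exists (from Leo to Kim).

Yes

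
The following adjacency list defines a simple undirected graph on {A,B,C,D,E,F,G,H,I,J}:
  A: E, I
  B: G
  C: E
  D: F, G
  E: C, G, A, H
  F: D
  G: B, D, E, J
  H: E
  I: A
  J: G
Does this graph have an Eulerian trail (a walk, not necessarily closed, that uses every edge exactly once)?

Degrees: A:2, B:1, C:1, D:2, E:4, F:1, G:4, H:1, I:1, J:1
Odd-degree vertices: B, C, F, H, I, J (6 total).
An Eulerian trail requires 0 or 2 odd-degree vertices; here there are 6.

No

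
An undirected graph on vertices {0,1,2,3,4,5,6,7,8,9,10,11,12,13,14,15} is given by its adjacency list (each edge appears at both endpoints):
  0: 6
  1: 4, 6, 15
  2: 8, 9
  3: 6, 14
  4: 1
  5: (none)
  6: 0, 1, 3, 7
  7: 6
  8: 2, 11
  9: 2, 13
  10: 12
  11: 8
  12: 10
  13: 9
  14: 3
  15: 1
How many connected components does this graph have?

4

Component: {5}
Component: {10, 12}
Component: {2, 8, 9, 11, 13}
Component: {0, 1, 3, 4, 6, 7, 14, 15}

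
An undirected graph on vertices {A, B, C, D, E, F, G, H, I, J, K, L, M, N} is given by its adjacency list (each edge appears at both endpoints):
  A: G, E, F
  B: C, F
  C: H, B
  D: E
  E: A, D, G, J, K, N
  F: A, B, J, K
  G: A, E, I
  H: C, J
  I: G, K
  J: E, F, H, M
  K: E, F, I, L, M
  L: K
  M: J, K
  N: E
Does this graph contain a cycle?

|V| = 14, |E| = 19, number of components = 1.
One cycle is J-E-K-M-J.

Yes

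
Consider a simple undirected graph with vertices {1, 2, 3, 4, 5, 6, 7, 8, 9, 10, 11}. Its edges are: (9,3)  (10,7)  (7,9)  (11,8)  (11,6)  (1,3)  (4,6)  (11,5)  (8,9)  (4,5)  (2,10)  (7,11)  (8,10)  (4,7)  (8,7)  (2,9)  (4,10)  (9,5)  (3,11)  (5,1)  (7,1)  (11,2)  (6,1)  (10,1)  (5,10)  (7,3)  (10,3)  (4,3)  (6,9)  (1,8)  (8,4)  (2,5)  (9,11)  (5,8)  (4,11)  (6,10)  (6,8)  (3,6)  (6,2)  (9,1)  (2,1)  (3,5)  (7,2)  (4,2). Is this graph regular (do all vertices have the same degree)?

Degrees: 1:8, 2:8, 3:8, 4:8, 5:8, 6:8, 7:8, 8:8, 9:8, 10:8, 11:8
Every vertex has degree 8, so the graph is 8-regular.

Yes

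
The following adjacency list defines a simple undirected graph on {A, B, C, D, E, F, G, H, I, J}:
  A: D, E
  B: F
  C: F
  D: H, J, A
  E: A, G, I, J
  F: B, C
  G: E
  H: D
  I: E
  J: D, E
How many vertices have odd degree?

Degrees: A:2, B:1, C:1, D:3, E:4, F:2, G:1, H:1, I:1, J:2
Odd-degree vertices: B, C, D, G, H, I.

6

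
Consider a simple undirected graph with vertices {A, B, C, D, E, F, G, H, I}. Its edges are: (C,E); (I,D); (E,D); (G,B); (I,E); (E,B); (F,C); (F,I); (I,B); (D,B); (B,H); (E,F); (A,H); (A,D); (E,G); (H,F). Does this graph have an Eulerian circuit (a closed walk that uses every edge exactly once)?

No

Degrees: A:2, B:5, C:2, D:4, E:6, F:4, G:2, H:3, I:4
Vertices with odd degree: B, H. An Eulerian circuit requires all degrees even.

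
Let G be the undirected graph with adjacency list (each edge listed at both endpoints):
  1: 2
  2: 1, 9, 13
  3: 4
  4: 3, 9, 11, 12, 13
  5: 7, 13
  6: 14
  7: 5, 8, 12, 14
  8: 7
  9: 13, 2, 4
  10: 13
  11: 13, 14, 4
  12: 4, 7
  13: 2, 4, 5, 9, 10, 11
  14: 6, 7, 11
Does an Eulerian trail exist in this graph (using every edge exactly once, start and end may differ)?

No

Degrees: 1:1, 2:3, 3:1, 4:5, 5:2, 6:1, 7:4, 8:1, 9:3, 10:1, 11:3, 12:2, 13:6, 14:3
Odd-degree vertices: 1, 2, 3, 4, 6, 8, 9, 10, 11, 14 (10 total).
An Eulerian trail requires 0 or 2 odd-degree vertices; here there are 10.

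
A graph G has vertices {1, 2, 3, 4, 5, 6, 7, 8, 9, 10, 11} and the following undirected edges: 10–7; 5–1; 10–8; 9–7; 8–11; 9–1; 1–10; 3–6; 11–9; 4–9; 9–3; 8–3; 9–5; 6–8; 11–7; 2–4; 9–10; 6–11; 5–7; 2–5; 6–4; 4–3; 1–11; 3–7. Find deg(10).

Neighbors of 10: 1, 7, 8, 9.

4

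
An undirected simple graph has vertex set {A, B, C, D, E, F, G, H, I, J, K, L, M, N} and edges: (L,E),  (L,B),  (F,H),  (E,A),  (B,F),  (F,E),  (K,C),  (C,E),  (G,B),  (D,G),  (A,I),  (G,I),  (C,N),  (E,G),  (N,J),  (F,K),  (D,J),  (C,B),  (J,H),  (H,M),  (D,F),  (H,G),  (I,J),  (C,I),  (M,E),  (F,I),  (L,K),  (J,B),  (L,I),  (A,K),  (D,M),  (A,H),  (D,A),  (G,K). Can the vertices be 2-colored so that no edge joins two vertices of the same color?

Yes

A valid 2-coloring puts {B, D, E, H, I, K, N} on one side and {A, C, F, G, J, L, M} on the other; every edge crosses between the two sides.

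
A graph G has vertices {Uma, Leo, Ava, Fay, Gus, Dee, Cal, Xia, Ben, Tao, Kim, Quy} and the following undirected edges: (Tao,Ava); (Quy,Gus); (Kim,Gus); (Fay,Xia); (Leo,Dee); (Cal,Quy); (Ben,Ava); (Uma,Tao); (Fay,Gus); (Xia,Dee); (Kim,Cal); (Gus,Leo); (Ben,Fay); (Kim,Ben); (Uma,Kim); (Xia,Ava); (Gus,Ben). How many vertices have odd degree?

4

Degrees: Uma:2, Leo:2, Ava:3, Fay:3, Gus:5, Dee:2, Cal:2, Xia:3, Ben:4, Tao:2, Kim:4, Quy:2
Odd-degree vertices: Ava, Fay, Gus, Xia.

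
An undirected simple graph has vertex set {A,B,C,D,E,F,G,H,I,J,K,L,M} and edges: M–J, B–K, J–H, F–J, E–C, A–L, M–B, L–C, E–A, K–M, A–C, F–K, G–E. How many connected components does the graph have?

4

Component: {D}
Component: {I}
Component: {A, C, E, G, L}
Component: {B, F, H, J, K, M}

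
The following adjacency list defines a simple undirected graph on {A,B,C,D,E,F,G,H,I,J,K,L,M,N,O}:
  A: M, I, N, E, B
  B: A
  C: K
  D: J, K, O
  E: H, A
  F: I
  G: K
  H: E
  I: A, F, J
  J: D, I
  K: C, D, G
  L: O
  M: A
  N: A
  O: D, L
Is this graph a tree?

|V| = 15, |E| = 14.
It is connected with exactly 14 edges, hence acyclic — it is a tree.

Yes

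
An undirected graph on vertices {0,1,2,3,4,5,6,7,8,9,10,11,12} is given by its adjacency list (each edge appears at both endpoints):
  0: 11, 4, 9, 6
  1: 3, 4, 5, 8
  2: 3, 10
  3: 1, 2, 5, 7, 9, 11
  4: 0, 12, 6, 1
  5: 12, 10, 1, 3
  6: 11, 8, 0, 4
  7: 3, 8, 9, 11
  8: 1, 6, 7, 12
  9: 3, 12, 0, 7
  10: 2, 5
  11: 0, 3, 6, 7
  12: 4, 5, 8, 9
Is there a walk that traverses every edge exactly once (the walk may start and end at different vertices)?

Degrees: 0:4, 1:4, 2:2, 3:6, 4:4, 5:4, 6:4, 7:4, 8:4, 9:4, 10:2, 11:4, 12:4
Odd-degree vertices: none (0 total).
With 0 odd-degree vertices and all edges in one connected piece, an Eulerian trail exists.

Yes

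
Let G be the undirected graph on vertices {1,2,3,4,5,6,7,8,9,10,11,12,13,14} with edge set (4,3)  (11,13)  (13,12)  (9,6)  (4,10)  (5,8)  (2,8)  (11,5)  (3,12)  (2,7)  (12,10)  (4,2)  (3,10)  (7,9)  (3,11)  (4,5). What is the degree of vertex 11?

3

Neighbors of 11: 3, 5, 13.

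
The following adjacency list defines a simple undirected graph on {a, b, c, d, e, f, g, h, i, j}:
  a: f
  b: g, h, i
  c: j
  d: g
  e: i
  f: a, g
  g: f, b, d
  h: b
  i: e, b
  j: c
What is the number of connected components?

2

Component: {c, j}
Component: {a, b, d, e, f, g, h, i}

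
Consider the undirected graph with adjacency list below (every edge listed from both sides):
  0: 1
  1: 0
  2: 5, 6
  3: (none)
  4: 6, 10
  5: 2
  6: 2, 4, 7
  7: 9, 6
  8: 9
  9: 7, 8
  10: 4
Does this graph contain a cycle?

No

The graph has 11 vertices, 8 edges, and 3 connected components.
A forest on 11 vertices with 3 components has exactly 8 edges, which matches — so no cycle.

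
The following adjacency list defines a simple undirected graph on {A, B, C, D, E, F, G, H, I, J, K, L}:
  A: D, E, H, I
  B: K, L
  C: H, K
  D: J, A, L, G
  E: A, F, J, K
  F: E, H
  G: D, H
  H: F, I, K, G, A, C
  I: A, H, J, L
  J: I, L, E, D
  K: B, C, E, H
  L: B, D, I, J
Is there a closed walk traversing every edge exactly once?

Yes

Degrees: A:4, B:2, C:2, D:4, E:4, F:2, G:2, H:6, I:4, J:4, K:4, L:4
All degrees are even and the non-isolated vertices are connected — an Eulerian circuit exists.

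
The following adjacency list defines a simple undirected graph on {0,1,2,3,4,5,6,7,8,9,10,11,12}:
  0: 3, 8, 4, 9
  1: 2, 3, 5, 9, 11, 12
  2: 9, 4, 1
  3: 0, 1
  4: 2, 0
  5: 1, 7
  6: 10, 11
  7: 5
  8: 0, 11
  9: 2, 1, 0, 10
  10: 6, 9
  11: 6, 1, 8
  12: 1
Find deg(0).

4

Neighbors of 0: 3, 4, 8, 9.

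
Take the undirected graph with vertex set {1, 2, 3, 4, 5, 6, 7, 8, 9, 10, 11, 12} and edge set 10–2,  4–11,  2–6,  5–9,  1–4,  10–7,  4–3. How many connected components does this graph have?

5

Component: {8}
Component: {12}
Component: {5, 9}
Component: {1, 3, 4, 11}
Component: {2, 6, 7, 10}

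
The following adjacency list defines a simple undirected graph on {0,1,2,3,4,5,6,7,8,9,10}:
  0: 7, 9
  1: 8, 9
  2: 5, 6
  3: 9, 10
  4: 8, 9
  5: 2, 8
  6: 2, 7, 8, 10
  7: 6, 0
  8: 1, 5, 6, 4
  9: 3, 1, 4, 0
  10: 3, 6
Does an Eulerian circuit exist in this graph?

Yes

Degrees: 0:2, 1:2, 2:2, 3:2, 4:2, 5:2, 6:4, 7:2, 8:4, 9:4, 10:2
All degrees are even and the non-isolated vertices are connected — an Eulerian circuit exists.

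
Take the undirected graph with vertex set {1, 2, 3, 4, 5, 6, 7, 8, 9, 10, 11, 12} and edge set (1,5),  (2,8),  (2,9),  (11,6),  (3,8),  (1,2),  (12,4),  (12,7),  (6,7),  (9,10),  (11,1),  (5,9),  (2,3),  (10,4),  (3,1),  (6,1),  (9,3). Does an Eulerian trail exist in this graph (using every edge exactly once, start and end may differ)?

Degrees: 1:5, 2:4, 3:4, 4:2, 5:2, 6:3, 7:2, 8:2, 9:4, 10:2, 11:2, 12:2
Odd-degree vertices: 1, 6 (2 total).
With 2 odd-degree vertices and all edges in one connected piece, an Eulerian trail exists (from 1 to 6).

Yes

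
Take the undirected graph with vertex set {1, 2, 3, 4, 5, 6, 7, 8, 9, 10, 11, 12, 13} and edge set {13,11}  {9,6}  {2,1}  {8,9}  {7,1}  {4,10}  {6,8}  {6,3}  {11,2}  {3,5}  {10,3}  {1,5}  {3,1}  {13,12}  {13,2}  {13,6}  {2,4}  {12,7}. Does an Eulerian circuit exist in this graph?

Yes

Degrees: 1:4, 2:4, 3:4, 4:2, 5:2, 6:4, 7:2, 8:2, 9:2, 10:2, 11:2, 12:2, 13:4
Every vertex has even degree and the edges form a single connected piece, so an Eulerian circuit exists.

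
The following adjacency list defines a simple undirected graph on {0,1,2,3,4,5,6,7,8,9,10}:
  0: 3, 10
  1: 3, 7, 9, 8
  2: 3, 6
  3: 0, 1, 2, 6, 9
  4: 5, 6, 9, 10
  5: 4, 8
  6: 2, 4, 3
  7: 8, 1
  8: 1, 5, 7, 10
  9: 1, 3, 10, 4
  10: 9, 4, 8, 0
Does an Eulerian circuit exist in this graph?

Degrees: 0:2, 1:4, 2:2, 3:5, 4:4, 5:2, 6:3, 7:2, 8:4, 9:4, 10:4
Vertices with odd degree: 3, 6. An Eulerian circuit requires all degrees even.

No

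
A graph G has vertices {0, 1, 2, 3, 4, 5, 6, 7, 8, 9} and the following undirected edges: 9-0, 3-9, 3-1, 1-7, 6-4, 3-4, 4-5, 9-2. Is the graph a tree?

|V| = 10, |E| = 8.
It splits into 2 components, so it cannot be a tree.

No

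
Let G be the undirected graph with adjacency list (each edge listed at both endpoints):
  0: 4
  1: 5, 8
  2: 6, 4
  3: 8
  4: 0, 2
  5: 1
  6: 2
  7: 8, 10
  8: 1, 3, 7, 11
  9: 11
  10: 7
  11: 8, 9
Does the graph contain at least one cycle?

|V| = 12, |E| = 10, number of components = 2.
Since 10 = 12 - 2, the graph is a forest and contains no cycle.

No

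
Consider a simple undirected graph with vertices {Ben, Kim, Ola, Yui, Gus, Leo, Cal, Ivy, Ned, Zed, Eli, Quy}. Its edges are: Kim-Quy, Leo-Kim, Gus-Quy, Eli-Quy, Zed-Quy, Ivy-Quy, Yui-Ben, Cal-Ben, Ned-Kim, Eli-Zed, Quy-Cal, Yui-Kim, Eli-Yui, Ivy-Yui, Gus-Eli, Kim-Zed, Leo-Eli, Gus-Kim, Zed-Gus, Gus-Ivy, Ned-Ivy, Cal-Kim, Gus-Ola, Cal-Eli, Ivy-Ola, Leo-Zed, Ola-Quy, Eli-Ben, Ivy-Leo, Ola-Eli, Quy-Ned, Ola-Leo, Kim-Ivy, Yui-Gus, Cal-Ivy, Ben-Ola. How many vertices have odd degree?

Degrees: Ben:4, Kim:8, Ola:6, Yui:5, Gus:7, Leo:5, Cal:5, Ivy:8, Ned:3, Zed:5, Eli:8, Quy:8
Odd-degree vertices: Yui, Gus, Leo, Cal, Ned, Zed.

6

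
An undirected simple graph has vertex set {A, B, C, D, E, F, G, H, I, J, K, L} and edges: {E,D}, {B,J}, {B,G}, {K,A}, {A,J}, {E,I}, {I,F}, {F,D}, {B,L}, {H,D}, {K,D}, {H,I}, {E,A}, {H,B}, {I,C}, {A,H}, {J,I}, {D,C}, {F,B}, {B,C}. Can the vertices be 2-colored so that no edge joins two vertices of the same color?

A valid 2-coloring puts {C, E, F, G, H, J, K, L} on one side and {A, B, D, I} on the other; every edge crosses between the two sides.

Yes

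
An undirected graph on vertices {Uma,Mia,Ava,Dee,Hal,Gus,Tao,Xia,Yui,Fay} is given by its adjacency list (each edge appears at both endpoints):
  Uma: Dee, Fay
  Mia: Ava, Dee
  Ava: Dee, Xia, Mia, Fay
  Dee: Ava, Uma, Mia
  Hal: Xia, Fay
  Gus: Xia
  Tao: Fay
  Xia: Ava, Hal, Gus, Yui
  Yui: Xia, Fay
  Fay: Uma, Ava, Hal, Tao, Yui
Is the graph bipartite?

No

The cycle Ava-Mia-Dee-Ava has length 3, which is odd, so the graph is not bipartite.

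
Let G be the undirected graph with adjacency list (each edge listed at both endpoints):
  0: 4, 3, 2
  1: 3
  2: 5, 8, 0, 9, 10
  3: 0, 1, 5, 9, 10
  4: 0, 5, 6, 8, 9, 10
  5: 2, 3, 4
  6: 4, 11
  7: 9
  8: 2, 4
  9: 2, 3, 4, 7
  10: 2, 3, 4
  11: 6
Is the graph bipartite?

A valid 2-coloring puts {2, 3, 4, 7, 11} on one side and {0, 1, 5, 6, 8, 9, 10} on the other; every edge crosses between the two sides.

Yes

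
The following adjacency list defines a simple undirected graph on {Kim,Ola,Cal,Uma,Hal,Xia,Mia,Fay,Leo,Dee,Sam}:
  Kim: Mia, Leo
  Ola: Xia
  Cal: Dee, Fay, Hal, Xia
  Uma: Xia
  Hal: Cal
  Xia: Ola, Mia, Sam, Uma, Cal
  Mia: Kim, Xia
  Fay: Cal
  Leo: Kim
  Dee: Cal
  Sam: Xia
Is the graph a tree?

Yes

The graph has 11 vertices and 10 edges.
It is connected with exactly 10 edges, hence acyclic — it is a tree.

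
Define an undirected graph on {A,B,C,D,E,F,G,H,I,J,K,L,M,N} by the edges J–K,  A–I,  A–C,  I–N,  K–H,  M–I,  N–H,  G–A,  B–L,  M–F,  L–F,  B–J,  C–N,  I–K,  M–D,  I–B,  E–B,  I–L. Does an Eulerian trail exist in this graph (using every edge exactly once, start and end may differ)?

Degrees: A:3, B:4, C:2, D:1, E:1, F:2, G:1, H:2, I:6, J:2, K:3, L:3, M:3, N:3
Odd-degree vertices: A, D, E, G, K, L, M, N (8 total).
With 8 odd-degree vertices (more than two), no single trail can use every edge.

No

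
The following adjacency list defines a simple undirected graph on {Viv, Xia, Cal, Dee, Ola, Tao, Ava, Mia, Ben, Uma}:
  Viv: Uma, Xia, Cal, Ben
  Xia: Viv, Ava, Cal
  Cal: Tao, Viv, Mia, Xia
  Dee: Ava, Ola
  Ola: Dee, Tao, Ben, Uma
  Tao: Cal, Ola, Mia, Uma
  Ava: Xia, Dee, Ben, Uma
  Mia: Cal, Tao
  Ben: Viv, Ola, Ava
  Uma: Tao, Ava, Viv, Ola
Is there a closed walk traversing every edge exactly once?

Degrees: Viv:4, Xia:3, Cal:4, Dee:2, Ola:4, Tao:4, Ava:4, Mia:2, Ben:3, Uma:4
Xia, Ben have odd degree; an Eulerian circuit needs every degree to be even, so none exists.

No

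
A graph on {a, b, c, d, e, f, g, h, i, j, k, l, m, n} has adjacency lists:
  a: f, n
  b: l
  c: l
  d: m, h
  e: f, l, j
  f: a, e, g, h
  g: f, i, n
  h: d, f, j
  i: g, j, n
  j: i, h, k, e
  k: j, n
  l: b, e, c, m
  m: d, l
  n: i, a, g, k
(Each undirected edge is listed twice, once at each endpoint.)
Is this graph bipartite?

No

The cycle i-g-n-i has length 3, which is odd, so the graph is not bipartite.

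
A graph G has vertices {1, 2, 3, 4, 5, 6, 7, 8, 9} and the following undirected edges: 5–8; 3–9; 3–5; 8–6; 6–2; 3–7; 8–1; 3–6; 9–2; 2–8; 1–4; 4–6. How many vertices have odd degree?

Degrees: 1:2, 2:3, 3:4, 4:2, 5:2, 6:4, 7:1, 8:4, 9:2
Odd-degree vertices: 2, 7.

2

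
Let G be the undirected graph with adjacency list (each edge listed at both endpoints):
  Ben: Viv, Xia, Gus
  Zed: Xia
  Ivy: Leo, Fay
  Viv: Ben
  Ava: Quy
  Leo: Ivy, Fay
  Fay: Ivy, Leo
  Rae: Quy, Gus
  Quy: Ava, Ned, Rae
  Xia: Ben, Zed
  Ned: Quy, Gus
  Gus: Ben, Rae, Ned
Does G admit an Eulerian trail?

Degrees: Ben:3, Zed:1, Ivy:2, Viv:1, Ava:1, Leo:2, Fay:2, Rae:2, Quy:3, Xia:2, Ned:2, Gus:3
Odd-degree vertices: Ben, Zed, Viv, Ava, Quy, Gus (6 total).
With 6 odd-degree vertices (more than two), no single trail can use every edge.

No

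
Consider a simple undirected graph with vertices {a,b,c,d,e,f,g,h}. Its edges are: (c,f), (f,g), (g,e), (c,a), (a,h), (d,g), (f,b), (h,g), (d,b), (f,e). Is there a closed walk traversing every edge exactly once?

Degrees: a:2, b:2, c:2, d:2, e:2, f:4, g:4, h:2
Every vertex has even degree and the edges form a single connected piece, so an Eulerian circuit exists.

Yes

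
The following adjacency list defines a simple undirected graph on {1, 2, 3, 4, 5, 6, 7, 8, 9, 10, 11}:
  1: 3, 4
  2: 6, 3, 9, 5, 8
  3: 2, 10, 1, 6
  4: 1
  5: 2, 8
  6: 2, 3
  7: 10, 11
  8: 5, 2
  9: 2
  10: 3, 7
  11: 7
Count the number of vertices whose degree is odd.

4

Degrees: 1:2, 2:5, 3:4, 4:1, 5:2, 6:2, 7:2, 8:2, 9:1, 10:2, 11:1
Odd-degree vertices: 2, 4, 9, 11.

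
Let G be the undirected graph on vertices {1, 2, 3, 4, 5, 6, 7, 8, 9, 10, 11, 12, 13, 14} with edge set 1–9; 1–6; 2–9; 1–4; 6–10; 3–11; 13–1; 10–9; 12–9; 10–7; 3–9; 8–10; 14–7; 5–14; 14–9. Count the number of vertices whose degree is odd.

Degrees: 1:4, 2:1, 3:2, 4:1, 5:1, 6:2, 7:2, 8:1, 9:6, 10:4, 11:1, 12:1, 13:1, 14:3
Odd-degree vertices: 2, 4, 5, 8, 11, 12, 13, 14.

8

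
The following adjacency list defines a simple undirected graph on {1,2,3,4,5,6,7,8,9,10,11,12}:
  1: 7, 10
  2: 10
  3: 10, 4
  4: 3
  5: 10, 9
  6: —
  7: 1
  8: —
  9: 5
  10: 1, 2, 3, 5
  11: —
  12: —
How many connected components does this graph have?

5

Component: {6}
Component: {8}
Component: {11}
Component: {12}
Component: {1, 2, 3, 4, 5, 7, 9, 10}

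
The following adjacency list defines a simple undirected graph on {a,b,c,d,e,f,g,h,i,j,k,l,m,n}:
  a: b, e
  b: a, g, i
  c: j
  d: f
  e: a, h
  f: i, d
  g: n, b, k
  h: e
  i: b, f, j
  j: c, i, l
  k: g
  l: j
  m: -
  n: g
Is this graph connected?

Component: {m}
Component: {a, b, c, d, e, f, g, h, i, j, k, l, n}
No edge joins these 2 groups, so the graph is disconnected.

No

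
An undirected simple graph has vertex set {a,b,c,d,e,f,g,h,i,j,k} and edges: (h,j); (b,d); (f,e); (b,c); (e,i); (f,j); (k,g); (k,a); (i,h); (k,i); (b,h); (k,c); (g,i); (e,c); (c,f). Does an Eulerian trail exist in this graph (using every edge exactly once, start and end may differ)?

Degrees: a:1, b:3, c:4, d:1, e:3, f:3, g:2, h:3, i:4, j:2, k:4
Odd-degree vertices: a, b, d, e, f, h (6 total).
With 6 odd-degree vertices (more than two), no single trail can use every edge.

No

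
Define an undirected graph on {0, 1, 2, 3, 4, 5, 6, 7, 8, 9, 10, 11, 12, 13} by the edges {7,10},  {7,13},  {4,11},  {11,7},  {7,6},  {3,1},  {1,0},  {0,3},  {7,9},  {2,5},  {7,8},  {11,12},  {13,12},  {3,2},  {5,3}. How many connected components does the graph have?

2

Component: {0, 1, 2, 3, 5}
Component: {4, 6, 7, 8, 9, 10, 11, 12, 13}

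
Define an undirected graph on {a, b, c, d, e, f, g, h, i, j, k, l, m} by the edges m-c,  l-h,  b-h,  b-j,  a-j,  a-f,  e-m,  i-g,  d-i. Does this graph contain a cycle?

No

The graph has 13 vertices, 9 edges, and 4 connected components.
A forest on 13 vertices with 4 components has exactly 9 edges, which matches — so no cycle.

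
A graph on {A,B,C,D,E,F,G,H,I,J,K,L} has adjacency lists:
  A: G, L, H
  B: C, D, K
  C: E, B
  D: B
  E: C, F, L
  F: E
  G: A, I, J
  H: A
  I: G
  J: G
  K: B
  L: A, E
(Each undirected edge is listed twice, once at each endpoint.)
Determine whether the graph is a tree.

Yes

The graph has 12 vertices and 11 edges.
It is connected with exactly 11 edges, hence acyclic — it is a tree.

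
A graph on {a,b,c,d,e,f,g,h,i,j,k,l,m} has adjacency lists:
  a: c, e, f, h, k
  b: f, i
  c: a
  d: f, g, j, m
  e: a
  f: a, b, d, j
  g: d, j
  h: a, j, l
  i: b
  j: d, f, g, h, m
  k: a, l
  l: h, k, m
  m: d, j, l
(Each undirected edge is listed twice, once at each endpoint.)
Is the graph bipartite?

j-d-m-j is an odd cycle (length 3), and a bipartite graph can contain only even cycles.

No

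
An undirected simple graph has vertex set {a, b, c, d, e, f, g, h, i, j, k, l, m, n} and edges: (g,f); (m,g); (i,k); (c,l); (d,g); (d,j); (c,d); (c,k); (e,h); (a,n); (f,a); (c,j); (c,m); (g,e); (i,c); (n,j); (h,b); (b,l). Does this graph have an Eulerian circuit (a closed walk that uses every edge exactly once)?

Degrees: a:2, b:2, c:6, d:3, e:2, f:2, g:4, h:2, i:2, j:3, k:2, l:2, m:2, n:2
d, j have odd degree; an Eulerian circuit needs every degree to be even, so none exists.

No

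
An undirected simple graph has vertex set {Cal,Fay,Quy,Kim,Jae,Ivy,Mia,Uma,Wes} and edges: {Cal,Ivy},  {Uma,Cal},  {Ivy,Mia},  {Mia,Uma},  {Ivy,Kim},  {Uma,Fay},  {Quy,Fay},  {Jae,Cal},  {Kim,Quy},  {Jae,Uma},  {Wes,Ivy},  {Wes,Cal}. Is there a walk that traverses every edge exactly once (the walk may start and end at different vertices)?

Yes

Degrees: Cal:4, Fay:2, Quy:2, Kim:2, Jae:2, Ivy:4, Mia:2, Uma:4, Wes:2
Odd-degree vertices: none (0 total).
With 0 odd-degree vertices and all edges in one connected piece, an Eulerian trail exists.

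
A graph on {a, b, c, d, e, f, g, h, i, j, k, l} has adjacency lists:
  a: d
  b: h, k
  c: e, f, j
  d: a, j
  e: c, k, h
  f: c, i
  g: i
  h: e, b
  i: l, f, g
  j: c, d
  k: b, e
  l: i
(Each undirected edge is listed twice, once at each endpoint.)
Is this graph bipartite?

Yes

Partition the vertices as {c, d, h, i, k} vs {a, b, e, f, g, j, l}. Each listed edge has one endpoint in each part, so the graph is bipartite.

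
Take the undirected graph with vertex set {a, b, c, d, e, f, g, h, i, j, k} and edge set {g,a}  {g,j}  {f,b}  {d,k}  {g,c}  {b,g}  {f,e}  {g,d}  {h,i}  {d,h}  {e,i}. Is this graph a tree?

The graph has 11 vertices and 11 edges.
Connected but with 11 > 10 edges, so it has a cycle and is not a tree.

No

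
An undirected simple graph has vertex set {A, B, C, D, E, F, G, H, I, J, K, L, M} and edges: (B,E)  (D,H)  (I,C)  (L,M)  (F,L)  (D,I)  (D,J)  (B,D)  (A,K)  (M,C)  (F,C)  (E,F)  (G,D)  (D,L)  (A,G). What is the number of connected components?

Component: {A, B, C, D, E, F, G, H, I, J, K, L, M}

1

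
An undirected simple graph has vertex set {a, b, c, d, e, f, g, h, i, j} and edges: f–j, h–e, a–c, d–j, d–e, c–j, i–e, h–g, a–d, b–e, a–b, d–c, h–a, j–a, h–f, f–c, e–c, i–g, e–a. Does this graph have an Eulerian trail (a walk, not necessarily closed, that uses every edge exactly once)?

Degrees: a:6, b:2, c:5, d:4, e:6, f:3, g:2, h:4, i:2, j:4
Odd-degree vertices: c, f (2 total).
With 2 odd-degree vertices and all edges in one connected piece, an Eulerian trail exists (from c to f).

Yes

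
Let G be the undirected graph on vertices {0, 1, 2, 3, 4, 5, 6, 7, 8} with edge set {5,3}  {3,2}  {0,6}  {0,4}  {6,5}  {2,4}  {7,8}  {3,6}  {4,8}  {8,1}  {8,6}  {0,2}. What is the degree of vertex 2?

3

Neighbors of 2: 0, 3, 4.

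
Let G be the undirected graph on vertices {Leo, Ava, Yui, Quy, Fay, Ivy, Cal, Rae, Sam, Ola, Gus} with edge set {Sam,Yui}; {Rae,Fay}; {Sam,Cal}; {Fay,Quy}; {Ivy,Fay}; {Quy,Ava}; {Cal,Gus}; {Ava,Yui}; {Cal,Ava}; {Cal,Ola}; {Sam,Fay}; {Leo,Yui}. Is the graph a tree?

No

The graph has 11 vertices and 12 edges.
A tree on 11 vertices has exactly 10 edges; this graph has 12, so it contains a cycle and is not a tree.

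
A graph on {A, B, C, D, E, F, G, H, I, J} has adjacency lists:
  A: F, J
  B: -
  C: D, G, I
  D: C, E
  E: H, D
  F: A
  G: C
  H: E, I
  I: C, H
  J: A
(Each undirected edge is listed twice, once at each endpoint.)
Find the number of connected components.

3

Component: {B}
Component: {A, F, J}
Component: {C, D, E, G, H, I}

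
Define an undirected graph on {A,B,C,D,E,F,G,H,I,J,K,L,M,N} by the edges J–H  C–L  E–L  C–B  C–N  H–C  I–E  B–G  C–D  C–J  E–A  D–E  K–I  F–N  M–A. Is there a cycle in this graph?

|V| = 14, |E| = 15, number of components = 1.
One cycle is E-D-C-L-E.

Yes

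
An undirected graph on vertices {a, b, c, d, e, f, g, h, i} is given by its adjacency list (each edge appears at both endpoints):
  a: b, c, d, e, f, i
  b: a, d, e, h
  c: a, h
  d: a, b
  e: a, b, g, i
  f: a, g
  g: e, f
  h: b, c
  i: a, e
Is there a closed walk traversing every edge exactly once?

Degrees: a:6, b:4, c:2, d:2, e:4, f:2, g:2, h:2, i:2
Every vertex has even degree and the edges form a single connected piece, so an Eulerian circuit exists.

Yes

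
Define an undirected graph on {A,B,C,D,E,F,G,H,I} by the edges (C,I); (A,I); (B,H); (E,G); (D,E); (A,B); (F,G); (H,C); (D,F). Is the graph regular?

Degrees: A:2, B:2, C:2, D:2, E:2, F:2, G:2, H:2, I:2
Every vertex has degree 2, so the graph is 2-regular.

Yes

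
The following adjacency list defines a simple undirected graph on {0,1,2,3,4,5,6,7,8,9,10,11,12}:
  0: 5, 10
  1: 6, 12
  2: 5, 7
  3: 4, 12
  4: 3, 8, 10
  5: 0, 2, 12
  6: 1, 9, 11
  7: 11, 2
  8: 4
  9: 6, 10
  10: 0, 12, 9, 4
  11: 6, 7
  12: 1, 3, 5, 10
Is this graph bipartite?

No

1-6-11-7-2-5-12-1 is an odd cycle (length 7), and a bipartite graph can contain only even cycles.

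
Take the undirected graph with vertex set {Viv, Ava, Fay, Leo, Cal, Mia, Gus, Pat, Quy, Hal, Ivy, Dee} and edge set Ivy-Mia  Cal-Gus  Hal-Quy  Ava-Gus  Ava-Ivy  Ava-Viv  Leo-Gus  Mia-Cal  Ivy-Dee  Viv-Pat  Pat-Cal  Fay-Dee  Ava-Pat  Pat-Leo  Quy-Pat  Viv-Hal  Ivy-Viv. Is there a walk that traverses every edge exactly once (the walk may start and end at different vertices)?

No

Degrees: Viv:4, Ava:4, Fay:1, Leo:2, Cal:3, Mia:2, Gus:3, Pat:5, Quy:2, Hal:2, Ivy:4, Dee:2
Odd-degree vertices: Fay, Cal, Gus, Pat (4 total).
An Eulerian trail requires 0 or 2 odd-degree vertices; here there are 4.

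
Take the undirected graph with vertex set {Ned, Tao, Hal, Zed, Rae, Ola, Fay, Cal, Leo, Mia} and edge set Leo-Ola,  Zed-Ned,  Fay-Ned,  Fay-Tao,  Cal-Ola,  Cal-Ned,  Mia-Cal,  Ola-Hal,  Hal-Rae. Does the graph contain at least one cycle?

No

The graph has 10 vertices, 9 edges, and 1 connected component.
A forest on 10 vertices with 1 component has exactly 9 edges, which matches — so no cycle.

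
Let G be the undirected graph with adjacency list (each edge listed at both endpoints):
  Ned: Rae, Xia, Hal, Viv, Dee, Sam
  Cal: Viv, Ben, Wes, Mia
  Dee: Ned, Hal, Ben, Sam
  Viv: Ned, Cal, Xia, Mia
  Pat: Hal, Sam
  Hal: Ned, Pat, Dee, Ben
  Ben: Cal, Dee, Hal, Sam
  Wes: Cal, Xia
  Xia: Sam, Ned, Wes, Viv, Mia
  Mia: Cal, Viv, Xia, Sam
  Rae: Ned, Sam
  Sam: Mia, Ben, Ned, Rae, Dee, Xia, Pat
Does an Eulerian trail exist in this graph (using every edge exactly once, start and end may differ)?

Degrees: Ned:6, Cal:4, Dee:4, Viv:4, Pat:2, Hal:4, Ben:4, Wes:2, Xia:5, Mia:4, Rae:2, Sam:7
Odd-degree vertices: Xia, Sam (2 total).
The non-isolated vertices are connected and exactly 2 have odd degree, so an Eulerian trail exists (from Xia to Sam).

Yes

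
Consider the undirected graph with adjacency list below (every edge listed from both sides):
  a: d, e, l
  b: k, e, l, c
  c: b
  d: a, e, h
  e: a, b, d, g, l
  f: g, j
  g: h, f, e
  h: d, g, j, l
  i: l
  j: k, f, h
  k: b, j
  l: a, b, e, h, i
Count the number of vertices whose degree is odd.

8

Degrees: a:3, b:4, c:1, d:3, e:5, f:2, g:3, h:4, i:1, j:3, k:2, l:5
Odd-degree vertices: a, c, d, e, g, i, j, l.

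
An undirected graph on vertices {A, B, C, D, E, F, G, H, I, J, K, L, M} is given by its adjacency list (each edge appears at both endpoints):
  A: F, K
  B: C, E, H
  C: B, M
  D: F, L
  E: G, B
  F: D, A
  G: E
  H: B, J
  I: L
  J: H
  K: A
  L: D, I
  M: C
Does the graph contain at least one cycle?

The graph has 13 vertices, 11 edges, and 2 connected components.
Since 11 = 13 - 2, the graph is a forest and contains no cycle.

No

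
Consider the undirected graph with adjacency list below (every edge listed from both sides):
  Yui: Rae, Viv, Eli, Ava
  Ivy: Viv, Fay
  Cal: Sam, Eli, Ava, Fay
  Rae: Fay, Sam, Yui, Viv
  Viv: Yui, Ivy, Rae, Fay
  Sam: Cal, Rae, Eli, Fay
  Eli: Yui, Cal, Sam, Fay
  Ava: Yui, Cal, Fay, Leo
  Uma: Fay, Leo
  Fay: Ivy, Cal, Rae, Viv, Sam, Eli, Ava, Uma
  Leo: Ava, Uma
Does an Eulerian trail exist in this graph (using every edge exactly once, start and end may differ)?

Yes

Degrees: Yui:4, Ivy:2, Cal:4, Rae:4, Viv:4, Sam:4, Eli:4, Ava:4, Uma:2, Fay:8, Leo:2
Odd-degree vertices: none (0 total).
With 0 odd-degree vertices and all edges in one connected piece, an Eulerian trail exists.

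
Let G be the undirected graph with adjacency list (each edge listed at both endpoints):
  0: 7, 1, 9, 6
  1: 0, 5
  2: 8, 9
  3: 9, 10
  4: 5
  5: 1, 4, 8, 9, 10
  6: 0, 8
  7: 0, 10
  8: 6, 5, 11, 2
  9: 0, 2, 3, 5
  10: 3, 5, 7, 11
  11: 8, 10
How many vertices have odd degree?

2

Degrees: 0:4, 1:2, 2:2, 3:2, 4:1, 5:5, 6:2, 7:2, 8:4, 9:4, 10:4, 11:2
Odd-degree vertices: 4, 5.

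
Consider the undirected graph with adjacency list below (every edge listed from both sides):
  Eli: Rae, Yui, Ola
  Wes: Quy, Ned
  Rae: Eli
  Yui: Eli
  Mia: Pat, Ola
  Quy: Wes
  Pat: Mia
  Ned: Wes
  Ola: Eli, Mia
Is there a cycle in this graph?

The graph has 9 vertices, 7 edges, and 2 connected components.
A forest on 9 vertices with 2 components has exactly 7 edges, which matches — so no cycle.

No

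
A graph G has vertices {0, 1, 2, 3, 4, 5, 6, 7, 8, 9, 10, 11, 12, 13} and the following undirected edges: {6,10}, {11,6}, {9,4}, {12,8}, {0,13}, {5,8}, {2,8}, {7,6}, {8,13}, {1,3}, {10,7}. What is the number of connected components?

Component: {1, 3}
Component: {4, 9}
Component: {6, 7, 10, 11}
Component: {0, 2, 5, 8, 12, 13}

4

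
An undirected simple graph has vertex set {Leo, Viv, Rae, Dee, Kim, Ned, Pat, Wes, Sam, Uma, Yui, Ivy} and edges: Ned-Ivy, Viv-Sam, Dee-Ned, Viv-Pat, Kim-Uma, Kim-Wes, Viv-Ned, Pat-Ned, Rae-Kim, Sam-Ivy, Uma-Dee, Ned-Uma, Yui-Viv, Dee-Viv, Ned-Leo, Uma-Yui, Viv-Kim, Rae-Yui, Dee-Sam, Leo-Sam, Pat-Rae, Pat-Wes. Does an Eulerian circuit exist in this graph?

Degrees: Leo:2, Viv:6, Rae:3, Dee:4, Kim:4, Ned:6, Pat:4, Wes:2, Sam:4, Uma:4, Yui:3, Ivy:2
Vertices with odd degree: Rae, Yui. An Eulerian circuit requires all degrees even.

No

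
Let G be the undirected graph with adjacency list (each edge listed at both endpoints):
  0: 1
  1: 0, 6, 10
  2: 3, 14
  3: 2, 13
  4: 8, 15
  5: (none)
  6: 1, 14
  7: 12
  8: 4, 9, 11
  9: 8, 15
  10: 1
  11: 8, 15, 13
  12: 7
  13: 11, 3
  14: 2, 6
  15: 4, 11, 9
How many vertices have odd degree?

8

Degrees: 0:1, 1:3, 2:2, 3:2, 4:2, 5:0, 6:2, 7:1, 8:3, 9:2, 10:1, 11:3, 12:1, 13:2, 14:2, 15:3
Odd-degree vertices: 0, 1, 7, 8, 10, 11, 12, 15.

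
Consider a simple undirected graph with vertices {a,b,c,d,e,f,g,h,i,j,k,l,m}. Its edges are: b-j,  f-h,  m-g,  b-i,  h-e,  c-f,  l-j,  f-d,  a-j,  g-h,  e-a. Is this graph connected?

No

Component: {k}
Component: {a, b, c, d, e, f, g, h, i, j, l, m}
There are 2 separate components, so the graph is not connected.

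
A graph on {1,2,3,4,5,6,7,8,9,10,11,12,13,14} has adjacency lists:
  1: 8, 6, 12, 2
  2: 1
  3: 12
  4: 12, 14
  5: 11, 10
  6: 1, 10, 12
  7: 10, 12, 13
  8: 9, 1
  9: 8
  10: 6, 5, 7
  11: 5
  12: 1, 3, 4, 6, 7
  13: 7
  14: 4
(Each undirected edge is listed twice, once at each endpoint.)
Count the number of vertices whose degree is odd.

10

Degrees: 1:4, 2:1, 3:1, 4:2, 5:2, 6:3, 7:3, 8:2, 9:1, 10:3, 11:1, 12:5, 13:1, 14:1
Odd-degree vertices: 2, 3, 6, 7, 9, 10, 11, 12, 13, 14.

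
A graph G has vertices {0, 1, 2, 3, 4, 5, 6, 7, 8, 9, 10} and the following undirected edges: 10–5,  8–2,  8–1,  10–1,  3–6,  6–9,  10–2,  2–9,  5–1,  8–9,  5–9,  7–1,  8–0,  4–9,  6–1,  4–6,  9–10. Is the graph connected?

Yes

Starting from 0 and exploring outward reaches every vertex (0, 8, 9, 1, 2, 4, 10, 6, 5, 7, 3); the graph is connected.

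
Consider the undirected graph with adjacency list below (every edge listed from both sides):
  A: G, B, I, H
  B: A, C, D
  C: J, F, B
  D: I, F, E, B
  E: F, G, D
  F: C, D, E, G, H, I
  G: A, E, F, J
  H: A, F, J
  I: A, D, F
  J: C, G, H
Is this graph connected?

A breadth-first search from A visits A, G, I, B, H, E, J, F, D, C — all 10 vertices — so the graph is connected.

Yes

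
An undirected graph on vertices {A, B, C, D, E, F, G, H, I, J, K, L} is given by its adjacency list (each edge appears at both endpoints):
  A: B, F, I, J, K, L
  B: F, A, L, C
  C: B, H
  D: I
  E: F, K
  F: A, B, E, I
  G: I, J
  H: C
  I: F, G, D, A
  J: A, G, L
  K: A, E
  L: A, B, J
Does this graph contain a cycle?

Yes

The graph has 12 vertices, 17 edges, and 1 connected component.
One cycle is A-F-E-K-A.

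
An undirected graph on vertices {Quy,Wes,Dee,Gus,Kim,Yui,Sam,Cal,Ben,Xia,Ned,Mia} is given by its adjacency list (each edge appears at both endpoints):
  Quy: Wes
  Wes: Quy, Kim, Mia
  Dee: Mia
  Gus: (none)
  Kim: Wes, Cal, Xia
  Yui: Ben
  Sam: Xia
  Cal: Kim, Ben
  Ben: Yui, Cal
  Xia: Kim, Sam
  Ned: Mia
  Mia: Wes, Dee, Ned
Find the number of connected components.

Component: {Gus}
Component: {Quy, Wes, Dee, Kim, Yui, Sam, Cal, Ben, Xia, Ned, Mia}

2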